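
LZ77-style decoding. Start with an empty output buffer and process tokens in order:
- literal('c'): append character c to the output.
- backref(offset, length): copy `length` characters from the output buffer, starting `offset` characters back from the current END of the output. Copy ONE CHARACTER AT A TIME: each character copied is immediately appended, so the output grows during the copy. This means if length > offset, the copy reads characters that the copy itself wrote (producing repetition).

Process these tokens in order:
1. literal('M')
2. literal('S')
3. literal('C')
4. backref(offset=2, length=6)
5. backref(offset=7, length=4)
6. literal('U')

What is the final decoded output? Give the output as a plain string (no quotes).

Token 1: literal('M'). Output: "M"
Token 2: literal('S'). Output: "MS"
Token 3: literal('C'). Output: "MSC"
Token 4: backref(off=2, len=6) (overlapping!). Copied 'SCSCSC' from pos 1. Output: "MSCSCSCSC"
Token 5: backref(off=7, len=4). Copied 'CSCS' from pos 2. Output: "MSCSCSCSCCSCS"
Token 6: literal('U'). Output: "MSCSCSCSCCSCSU"

Answer: MSCSCSCSCCSCSU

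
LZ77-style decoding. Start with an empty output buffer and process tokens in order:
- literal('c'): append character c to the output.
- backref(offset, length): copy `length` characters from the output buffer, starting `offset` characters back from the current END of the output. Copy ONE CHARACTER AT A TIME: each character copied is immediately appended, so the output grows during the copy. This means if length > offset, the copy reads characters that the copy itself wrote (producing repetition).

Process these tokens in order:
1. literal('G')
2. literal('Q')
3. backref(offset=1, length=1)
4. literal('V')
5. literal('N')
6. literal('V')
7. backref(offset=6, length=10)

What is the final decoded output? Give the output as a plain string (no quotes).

Answer: GQQVNVGQQVNVGQQV

Derivation:
Token 1: literal('G'). Output: "G"
Token 2: literal('Q'). Output: "GQ"
Token 3: backref(off=1, len=1). Copied 'Q' from pos 1. Output: "GQQ"
Token 4: literal('V'). Output: "GQQV"
Token 5: literal('N'). Output: "GQQVN"
Token 6: literal('V'). Output: "GQQVNV"
Token 7: backref(off=6, len=10) (overlapping!). Copied 'GQQVNVGQQV' from pos 0. Output: "GQQVNVGQQVNVGQQV"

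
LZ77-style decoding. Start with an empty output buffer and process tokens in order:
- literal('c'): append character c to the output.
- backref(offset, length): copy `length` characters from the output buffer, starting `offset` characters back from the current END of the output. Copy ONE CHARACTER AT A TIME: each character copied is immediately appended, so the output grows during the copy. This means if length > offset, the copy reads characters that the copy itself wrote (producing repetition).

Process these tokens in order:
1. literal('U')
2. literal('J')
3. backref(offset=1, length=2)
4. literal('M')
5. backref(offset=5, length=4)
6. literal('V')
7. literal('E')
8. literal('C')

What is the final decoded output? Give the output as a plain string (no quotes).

Answer: UJJJMUJJJVEC

Derivation:
Token 1: literal('U'). Output: "U"
Token 2: literal('J'). Output: "UJ"
Token 3: backref(off=1, len=2) (overlapping!). Copied 'JJ' from pos 1. Output: "UJJJ"
Token 4: literal('M'). Output: "UJJJM"
Token 5: backref(off=5, len=4). Copied 'UJJJ' from pos 0. Output: "UJJJMUJJJ"
Token 6: literal('V'). Output: "UJJJMUJJJV"
Token 7: literal('E'). Output: "UJJJMUJJJVE"
Token 8: literal('C'). Output: "UJJJMUJJJVEC"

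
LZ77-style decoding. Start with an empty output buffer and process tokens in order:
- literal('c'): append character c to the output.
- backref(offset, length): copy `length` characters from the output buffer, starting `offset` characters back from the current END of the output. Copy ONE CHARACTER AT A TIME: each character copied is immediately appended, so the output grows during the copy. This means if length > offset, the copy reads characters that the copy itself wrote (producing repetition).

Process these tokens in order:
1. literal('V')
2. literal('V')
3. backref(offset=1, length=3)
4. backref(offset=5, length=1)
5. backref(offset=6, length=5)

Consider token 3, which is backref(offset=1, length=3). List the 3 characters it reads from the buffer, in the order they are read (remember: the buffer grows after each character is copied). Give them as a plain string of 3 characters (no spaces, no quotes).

Token 1: literal('V'). Output: "V"
Token 2: literal('V'). Output: "VV"
Token 3: backref(off=1, len=3). Buffer before: "VV" (len 2)
  byte 1: read out[1]='V', append. Buffer now: "VVV"
  byte 2: read out[2]='V', append. Buffer now: "VVVV"
  byte 3: read out[3]='V', append. Buffer now: "VVVVV"

Answer: VVV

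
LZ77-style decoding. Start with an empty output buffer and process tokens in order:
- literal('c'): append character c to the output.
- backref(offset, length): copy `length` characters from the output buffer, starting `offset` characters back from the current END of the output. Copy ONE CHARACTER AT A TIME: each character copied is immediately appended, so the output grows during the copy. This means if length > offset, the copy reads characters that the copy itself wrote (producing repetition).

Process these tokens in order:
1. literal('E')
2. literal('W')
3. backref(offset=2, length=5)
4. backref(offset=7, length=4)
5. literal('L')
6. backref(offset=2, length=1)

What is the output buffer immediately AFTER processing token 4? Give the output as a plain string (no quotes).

Answer: EWEWEWEEWEW

Derivation:
Token 1: literal('E'). Output: "E"
Token 2: literal('W'). Output: "EW"
Token 3: backref(off=2, len=5) (overlapping!). Copied 'EWEWE' from pos 0. Output: "EWEWEWE"
Token 4: backref(off=7, len=4). Copied 'EWEW' from pos 0. Output: "EWEWEWEEWEW"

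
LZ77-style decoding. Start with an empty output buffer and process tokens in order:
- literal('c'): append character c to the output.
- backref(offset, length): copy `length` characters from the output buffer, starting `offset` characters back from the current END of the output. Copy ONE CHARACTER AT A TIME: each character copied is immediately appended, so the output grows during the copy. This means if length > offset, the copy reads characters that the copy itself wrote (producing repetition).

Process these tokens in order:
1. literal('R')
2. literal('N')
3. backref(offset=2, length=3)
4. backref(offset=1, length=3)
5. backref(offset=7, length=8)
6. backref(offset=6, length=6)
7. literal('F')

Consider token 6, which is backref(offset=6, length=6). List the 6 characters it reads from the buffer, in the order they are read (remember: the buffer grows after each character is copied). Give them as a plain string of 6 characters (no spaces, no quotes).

Answer: NRRRRN

Derivation:
Token 1: literal('R'). Output: "R"
Token 2: literal('N'). Output: "RN"
Token 3: backref(off=2, len=3) (overlapping!). Copied 'RNR' from pos 0. Output: "RNRNR"
Token 4: backref(off=1, len=3) (overlapping!). Copied 'RRR' from pos 4. Output: "RNRNRRRR"
Token 5: backref(off=7, len=8) (overlapping!). Copied 'NRNRRRRN' from pos 1. Output: "RNRNRRRRNRNRRRRN"
Token 6: backref(off=6, len=6). Buffer before: "RNRNRRRRNRNRRRRN" (len 16)
  byte 1: read out[10]='N', append. Buffer now: "RNRNRRRRNRNRRRRNN"
  byte 2: read out[11]='R', append. Buffer now: "RNRNRRRRNRNRRRRNNR"
  byte 3: read out[12]='R', append. Buffer now: "RNRNRRRRNRNRRRRNNRR"
  byte 4: read out[13]='R', append. Buffer now: "RNRNRRRRNRNRRRRNNRRR"
  byte 5: read out[14]='R', append. Buffer now: "RNRNRRRRNRNRRRRNNRRRR"
  byte 6: read out[15]='N', append. Buffer now: "RNRNRRRRNRNRRRRNNRRRRN"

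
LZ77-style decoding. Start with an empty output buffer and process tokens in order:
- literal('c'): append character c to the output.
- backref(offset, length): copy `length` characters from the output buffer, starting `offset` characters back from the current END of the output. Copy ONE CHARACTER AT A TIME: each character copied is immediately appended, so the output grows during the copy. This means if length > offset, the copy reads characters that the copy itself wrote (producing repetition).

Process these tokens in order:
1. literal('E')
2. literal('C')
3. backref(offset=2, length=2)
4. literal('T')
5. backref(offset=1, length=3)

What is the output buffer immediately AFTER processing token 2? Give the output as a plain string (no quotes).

Token 1: literal('E'). Output: "E"
Token 2: literal('C'). Output: "EC"

Answer: EC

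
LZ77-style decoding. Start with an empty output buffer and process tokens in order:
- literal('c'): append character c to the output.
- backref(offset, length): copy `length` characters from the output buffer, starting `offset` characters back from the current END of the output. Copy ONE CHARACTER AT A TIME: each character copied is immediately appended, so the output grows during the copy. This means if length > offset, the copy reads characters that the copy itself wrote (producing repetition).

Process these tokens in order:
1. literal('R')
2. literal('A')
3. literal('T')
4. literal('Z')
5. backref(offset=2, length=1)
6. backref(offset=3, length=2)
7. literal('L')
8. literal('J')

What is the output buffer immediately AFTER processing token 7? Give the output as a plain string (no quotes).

Token 1: literal('R'). Output: "R"
Token 2: literal('A'). Output: "RA"
Token 3: literal('T'). Output: "RAT"
Token 4: literal('Z'). Output: "RATZ"
Token 5: backref(off=2, len=1). Copied 'T' from pos 2. Output: "RATZT"
Token 6: backref(off=3, len=2). Copied 'TZ' from pos 2. Output: "RATZTTZ"
Token 7: literal('L'). Output: "RATZTTZL"

Answer: RATZTTZL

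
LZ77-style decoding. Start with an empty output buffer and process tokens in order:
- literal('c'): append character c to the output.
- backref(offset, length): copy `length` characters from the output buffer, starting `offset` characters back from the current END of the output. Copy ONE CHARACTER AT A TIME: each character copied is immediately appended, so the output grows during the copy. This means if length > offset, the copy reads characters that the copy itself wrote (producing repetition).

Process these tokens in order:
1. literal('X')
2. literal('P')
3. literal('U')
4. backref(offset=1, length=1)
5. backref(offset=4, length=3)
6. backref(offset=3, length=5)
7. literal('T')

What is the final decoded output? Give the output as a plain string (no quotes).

Token 1: literal('X'). Output: "X"
Token 2: literal('P'). Output: "XP"
Token 3: literal('U'). Output: "XPU"
Token 4: backref(off=1, len=1). Copied 'U' from pos 2. Output: "XPUU"
Token 5: backref(off=4, len=3). Copied 'XPU' from pos 0. Output: "XPUUXPU"
Token 6: backref(off=3, len=5) (overlapping!). Copied 'XPUXP' from pos 4. Output: "XPUUXPUXPUXP"
Token 7: literal('T'). Output: "XPUUXPUXPUXPT"

Answer: XPUUXPUXPUXPT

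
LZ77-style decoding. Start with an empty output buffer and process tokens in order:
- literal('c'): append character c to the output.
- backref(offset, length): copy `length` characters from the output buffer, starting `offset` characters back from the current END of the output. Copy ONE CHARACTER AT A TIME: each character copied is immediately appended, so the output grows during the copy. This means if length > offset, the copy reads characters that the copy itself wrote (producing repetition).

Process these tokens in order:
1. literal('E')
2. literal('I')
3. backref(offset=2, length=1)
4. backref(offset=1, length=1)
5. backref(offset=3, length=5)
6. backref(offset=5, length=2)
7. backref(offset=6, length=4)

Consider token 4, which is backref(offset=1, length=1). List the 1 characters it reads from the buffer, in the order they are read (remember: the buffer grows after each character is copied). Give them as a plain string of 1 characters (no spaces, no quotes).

Token 1: literal('E'). Output: "E"
Token 2: literal('I'). Output: "EI"
Token 3: backref(off=2, len=1). Copied 'E' from pos 0. Output: "EIE"
Token 4: backref(off=1, len=1). Buffer before: "EIE" (len 3)
  byte 1: read out[2]='E', append. Buffer now: "EIEE"

Answer: E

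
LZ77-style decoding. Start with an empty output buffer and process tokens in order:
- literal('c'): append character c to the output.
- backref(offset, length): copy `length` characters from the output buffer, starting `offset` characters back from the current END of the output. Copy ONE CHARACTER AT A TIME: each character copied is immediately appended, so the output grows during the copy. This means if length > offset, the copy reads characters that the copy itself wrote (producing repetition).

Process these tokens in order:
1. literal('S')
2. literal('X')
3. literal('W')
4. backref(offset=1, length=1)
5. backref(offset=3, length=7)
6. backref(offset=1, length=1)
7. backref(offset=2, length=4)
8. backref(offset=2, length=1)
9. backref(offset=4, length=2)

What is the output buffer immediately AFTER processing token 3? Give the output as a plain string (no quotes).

Token 1: literal('S'). Output: "S"
Token 2: literal('X'). Output: "SX"
Token 3: literal('W'). Output: "SXW"

Answer: SXW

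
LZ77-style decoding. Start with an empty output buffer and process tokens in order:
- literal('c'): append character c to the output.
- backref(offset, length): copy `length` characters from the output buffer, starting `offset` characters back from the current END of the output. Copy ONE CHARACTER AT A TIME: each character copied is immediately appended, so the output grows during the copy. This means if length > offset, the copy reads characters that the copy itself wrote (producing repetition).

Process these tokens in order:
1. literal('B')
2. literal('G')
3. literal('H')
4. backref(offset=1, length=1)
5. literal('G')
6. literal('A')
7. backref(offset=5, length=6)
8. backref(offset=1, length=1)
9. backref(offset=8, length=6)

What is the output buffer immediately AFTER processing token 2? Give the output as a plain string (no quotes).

Token 1: literal('B'). Output: "B"
Token 2: literal('G'). Output: "BG"

Answer: BG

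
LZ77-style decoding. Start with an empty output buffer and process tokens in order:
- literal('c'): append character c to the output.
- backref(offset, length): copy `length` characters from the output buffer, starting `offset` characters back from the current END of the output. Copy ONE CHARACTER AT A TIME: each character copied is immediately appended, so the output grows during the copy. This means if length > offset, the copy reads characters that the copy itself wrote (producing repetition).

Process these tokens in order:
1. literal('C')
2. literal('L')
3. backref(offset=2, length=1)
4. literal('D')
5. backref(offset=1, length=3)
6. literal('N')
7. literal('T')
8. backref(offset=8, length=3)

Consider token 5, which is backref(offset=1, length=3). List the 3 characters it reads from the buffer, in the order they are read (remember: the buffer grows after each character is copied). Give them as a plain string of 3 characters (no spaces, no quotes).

Answer: DDD

Derivation:
Token 1: literal('C'). Output: "C"
Token 2: literal('L'). Output: "CL"
Token 3: backref(off=2, len=1). Copied 'C' from pos 0. Output: "CLC"
Token 4: literal('D'). Output: "CLCD"
Token 5: backref(off=1, len=3). Buffer before: "CLCD" (len 4)
  byte 1: read out[3]='D', append. Buffer now: "CLCDD"
  byte 2: read out[4]='D', append. Buffer now: "CLCDDD"
  byte 3: read out[5]='D', append. Buffer now: "CLCDDDD"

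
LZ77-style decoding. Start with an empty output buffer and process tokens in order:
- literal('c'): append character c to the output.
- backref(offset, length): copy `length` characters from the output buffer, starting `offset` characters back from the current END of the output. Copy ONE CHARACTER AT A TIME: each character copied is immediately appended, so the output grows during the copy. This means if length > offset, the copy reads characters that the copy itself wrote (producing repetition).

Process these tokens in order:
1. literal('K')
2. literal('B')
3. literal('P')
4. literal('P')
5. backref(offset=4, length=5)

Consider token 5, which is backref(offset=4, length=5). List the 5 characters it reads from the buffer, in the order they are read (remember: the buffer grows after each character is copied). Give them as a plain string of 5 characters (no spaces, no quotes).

Answer: KBPPK

Derivation:
Token 1: literal('K'). Output: "K"
Token 2: literal('B'). Output: "KB"
Token 3: literal('P'). Output: "KBP"
Token 4: literal('P'). Output: "KBPP"
Token 5: backref(off=4, len=5). Buffer before: "KBPP" (len 4)
  byte 1: read out[0]='K', append. Buffer now: "KBPPK"
  byte 2: read out[1]='B', append. Buffer now: "KBPPKB"
  byte 3: read out[2]='P', append. Buffer now: "KBPPKBP"
  byte 4: read out[3]='P', append. Buffer now: "KBPPKBPP"
  byte 5: read out[4]='K', append. Buffer now: "KBPPKBPPK"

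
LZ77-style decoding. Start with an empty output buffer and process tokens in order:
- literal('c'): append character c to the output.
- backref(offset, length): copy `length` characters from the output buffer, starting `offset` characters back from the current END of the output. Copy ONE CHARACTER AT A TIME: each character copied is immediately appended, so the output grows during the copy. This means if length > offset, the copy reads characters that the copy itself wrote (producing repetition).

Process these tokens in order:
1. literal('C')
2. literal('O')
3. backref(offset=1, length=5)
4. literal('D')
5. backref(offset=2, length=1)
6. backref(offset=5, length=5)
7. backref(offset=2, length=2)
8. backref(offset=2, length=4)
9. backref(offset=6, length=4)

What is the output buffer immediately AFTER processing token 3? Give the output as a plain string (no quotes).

Answer: COOOOOO

Derivation:
Token 1: literal('C'). Output: "C"
Token 2: literal('O'). Output: "CO"
Token 3: backref(off=1, len=5) (overlapping!). Copied 'OOOOO' from pos 1. Output: "COOOOOO"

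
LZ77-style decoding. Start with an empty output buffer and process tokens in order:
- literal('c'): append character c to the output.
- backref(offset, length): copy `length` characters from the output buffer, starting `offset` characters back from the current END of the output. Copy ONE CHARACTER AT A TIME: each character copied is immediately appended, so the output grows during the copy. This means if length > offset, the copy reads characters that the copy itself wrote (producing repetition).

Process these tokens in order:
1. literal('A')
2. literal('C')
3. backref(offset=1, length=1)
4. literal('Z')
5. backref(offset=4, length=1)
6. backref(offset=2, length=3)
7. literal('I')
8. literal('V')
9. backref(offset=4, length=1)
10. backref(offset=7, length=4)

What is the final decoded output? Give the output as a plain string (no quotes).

Answer: ACCZAZAZIVAAZAZ

Derivation:
Token 1: literal('A'). Output: "A"
Token 2: literal('C'). Output: "AC"
Token 3: backref(off=1, len=1). Copied 'C' from pos 1. Output: "ACC"
Token 4: literal('Z'). Output: "ACCZ"
Token 5: backref(off=4, len=1). Copied 'A' from pos 0. Output: "ACCZA"
Token 6: backref(off=2, len=3) (overlapping!). Copied 'ZAZ' from pos 3. Output: "ACCZAZAZ"
Token 7: literal('I'). Output: "ACCZAZAZI"
Token 8: literal('V'). Output: "ACCZAZAZIV"
Token 9: backref(off=4, len=1). Copied 'A' from pos 6. Output: "ACCZAZAZIVA"
Token 10: backref(off=7, len=4). Copied 'AZAZ' from pos 4. Output: "ACCZAZAZIVAAZAZ"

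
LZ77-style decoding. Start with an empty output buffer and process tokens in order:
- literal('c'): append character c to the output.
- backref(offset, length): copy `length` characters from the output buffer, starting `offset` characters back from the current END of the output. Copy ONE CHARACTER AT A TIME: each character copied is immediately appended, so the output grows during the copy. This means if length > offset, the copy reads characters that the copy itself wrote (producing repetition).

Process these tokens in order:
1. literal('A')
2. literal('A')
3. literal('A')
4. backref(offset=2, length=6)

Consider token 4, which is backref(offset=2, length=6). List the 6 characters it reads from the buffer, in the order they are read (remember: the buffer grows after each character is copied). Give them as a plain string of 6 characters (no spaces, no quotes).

Token 1: literal('A'). Output: "A"
Token 2: literal('A'). Output: "AA"
Token 3: literal('A'). Output: "AAA"
Token 4: backref(off=2, len=6). Buffer before: "AAA" (len 3)
  byte 1: read out[1]='A', append. Buffer now: "AAAA"
  byte 2: read out[2]='A', append. Buffer now: "AAAAA"
  byte 3: read out[3]='A', append. Buffer now: "AAAAAA"
  byte 4: read out[4]='A', append. Buffer now: "AAAAAAA"
  byte 5: read out[5]='A', append. Buffer now: "AAAAAAAA"
  byte 6: read out[6]='A', append. Buffer now: "AAAAAAAAA"

Answer: AAAAAA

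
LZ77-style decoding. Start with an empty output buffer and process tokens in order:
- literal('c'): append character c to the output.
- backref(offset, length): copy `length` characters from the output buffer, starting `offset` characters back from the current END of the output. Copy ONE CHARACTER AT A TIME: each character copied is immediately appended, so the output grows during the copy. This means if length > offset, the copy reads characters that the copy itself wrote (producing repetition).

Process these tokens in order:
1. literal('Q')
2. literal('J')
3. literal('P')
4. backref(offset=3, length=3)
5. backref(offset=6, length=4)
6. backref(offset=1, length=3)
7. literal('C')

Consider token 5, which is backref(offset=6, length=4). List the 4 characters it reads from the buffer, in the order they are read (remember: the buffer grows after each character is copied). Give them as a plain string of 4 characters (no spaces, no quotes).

Answer: QJPQ

Derivation:
Token 1: literal('Q'). Output: "Q"
Token 2: literal('J'). Output: "QJ"
Token 3: literal('P'). Output: "QJP"
Token 4: backref(off=3, len=3). Copied 'QJP' from pos 0. Output: "QJPQJP"
Token 5: backref(off=6, len=4). Buffer before: "QJPQJP" (len 6)
  byte 1: read out[0]='Q', append. Buffer now: "QJPQJPQ"
  byte 2: read out[1]='J', append. Buffer now: "QJPQJPQJ"
  byte 3: read out[2]='P', append. Buffer now: "QJPQJPQJP"
  byte 4: read out[3]='Q', append. Buffer now: "QJPQJPQJPQ"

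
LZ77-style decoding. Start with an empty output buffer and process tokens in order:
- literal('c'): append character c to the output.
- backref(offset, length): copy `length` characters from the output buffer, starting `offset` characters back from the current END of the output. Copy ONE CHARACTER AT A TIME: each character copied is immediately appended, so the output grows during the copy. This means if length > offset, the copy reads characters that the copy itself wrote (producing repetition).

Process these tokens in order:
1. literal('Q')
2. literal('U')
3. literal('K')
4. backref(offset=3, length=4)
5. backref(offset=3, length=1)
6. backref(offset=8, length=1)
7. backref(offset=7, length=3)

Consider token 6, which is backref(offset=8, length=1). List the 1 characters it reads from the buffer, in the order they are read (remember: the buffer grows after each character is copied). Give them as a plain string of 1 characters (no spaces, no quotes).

Answer: Q

Derivation:
Token 1: literal('Q'). Output: "Q"
Token 2: literal('U'). Output: "QU"
Token 3: literal('K'). Output: "QUK"
Token 4: backref(off=3, len=4) (overlapping!). Copied 'QUKQ' from pos 0. Output: "QUKQUKQ"
Token 5: backref(off=3, len=1). Copied 'U' from pos 4. Output: "QUKQUKQU"
Token 6: backref(off=8, len=1). Buffer before: "QUKQUKQU" (len 8)
  byte 1: read out[0]='Q', append. Buffer now: "QUKQUKQUQ"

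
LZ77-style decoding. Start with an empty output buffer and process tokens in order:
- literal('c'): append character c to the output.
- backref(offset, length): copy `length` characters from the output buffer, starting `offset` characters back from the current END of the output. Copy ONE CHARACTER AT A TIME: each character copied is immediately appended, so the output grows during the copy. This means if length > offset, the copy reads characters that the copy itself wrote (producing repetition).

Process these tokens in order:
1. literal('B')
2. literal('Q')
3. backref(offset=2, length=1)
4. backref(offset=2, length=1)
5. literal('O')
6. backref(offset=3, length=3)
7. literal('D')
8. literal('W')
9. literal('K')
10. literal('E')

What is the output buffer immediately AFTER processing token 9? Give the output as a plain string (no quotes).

Token 1: literal('B'). Output: "B"
Token 2: literal('Q'). Output: "BQ"
Token 3: backref(off=2, len=1). Copied 'B' from pos 0. Output: "BQB"
Token 4: backref(off=2, len=1). Copied 'Q' from pos 1. Output: "BQBQ"
Token 5: literal('O'). Output: "BQBQO"
Token 6: backref(off=3, len=3). Copied 'BQO' from pos 2. Output: "BQBQOBQO"
Token 7: literal('D'). Output: "BQBQOBQOD"
Token 8: literal('W'). Output: "BQBQOBQODW"
Token 9: literal('K'). Output: "BQBQOBQODWK"

Answer: BQBQOBQODWK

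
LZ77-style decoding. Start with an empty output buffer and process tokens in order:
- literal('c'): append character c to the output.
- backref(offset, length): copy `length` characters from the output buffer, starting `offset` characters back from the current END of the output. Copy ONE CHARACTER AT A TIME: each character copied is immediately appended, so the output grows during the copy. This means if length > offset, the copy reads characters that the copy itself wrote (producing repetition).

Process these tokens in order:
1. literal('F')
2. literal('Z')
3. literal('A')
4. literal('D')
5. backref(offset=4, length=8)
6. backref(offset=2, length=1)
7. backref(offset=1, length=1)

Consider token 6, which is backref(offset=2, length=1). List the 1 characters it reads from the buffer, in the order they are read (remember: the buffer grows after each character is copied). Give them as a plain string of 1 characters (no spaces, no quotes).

Token 1: literal('F'). Output: "F"
Token 2: literal('Z'). Output: "FZ"
Token 3: literal('A'). Output: "FZA"
Token 4: literal('D'). Output: "FZAD"
Token 5: backref(off=4, len=8) (overlapping!). Copied 'FZADFZAD' from pos 0. Output: "FZADFZADFZAD"
Token 6: backref(off=2, len=1). Buffer before: "FZADFZADFZAD" (len 12)
  byte 1: read out[10]='A', append. Buffer now: "FZADFZADFZADA"

Answer: A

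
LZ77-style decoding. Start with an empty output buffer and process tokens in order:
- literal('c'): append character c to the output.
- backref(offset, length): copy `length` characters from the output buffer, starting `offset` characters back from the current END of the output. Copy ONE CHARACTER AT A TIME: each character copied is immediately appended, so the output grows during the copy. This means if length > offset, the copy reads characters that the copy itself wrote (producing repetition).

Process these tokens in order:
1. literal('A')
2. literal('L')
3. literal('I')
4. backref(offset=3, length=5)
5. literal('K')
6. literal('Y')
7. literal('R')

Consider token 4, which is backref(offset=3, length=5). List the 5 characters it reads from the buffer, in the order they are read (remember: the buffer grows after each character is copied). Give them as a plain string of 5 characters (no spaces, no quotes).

Token 1: literal('A'). Output: "A"
Token 2: literal('L'). Output: "AL"
Token 3: literal('I'). Output: "ALI"
Token 4: backref(off=3, len=5). Buffer before: "ALI" (len 3)
  byte 1: read out[0]='A', append. Buffer now: "ALIA"
  byte 2: read out[1]='L', append. Buffer now: "ALIAL"
  byte 3: read out[2]='I', append. Buffer now: "ALIALI"
  byte 4: read out[3]='A', append. Buffer now: "ALIALIA"
  byte 5: read out[4]='L', append. Buffer now: "ALIALIAL"

Answer: ALIAL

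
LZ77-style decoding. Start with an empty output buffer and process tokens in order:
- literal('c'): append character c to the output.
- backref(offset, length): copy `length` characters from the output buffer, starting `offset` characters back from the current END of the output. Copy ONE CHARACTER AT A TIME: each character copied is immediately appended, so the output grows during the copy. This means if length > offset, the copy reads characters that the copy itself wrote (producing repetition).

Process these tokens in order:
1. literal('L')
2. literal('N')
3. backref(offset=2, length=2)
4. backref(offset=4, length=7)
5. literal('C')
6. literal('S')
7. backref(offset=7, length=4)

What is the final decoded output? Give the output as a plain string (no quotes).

Answer: LNLNLNLNLNLCSLNLN

Derivation:
Token 1: literal('L'). Output: "L"
Token 2: literal('N'). Output: "LN"
Token 3: backref(off=2, len=2). Copied 'LN' from pos 0. Output: "LNLN"
Token 4: backref(off=4, len=7) (overlapping!). Copied 'LNLNLNL' from pos 0. Output: "LNLNLNLNLNL"
Token 5: literal('C'). Output: "LNLNLNLNLNLC"
Token 6: literal('S'). Output: "LNLNLNLNLNLCS"
Token 7: backref(off=7, len=4). Copied 'LNLN' from pos 6. Output: "LNLNLNLNLNLCSLNLN"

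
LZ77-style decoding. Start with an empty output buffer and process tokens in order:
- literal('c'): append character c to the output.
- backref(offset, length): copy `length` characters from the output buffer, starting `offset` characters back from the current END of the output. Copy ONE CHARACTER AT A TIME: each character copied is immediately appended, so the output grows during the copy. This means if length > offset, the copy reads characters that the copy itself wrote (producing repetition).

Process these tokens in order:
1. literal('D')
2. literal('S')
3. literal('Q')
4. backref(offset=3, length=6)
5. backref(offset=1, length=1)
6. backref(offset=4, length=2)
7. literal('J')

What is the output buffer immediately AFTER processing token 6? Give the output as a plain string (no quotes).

Token 1: literal('D'). Output: "D"
Token 2: literal('S'). Output: "DS"
Token 3: literal('Q'). Output: "DSQ"
Token 4: backref(off=3, len=6) (overlapping!). Copied 'DSQDSQ' from pos 0. Output: "DSQDSQDSQ"
Token 5: backref(off=1, len=1). Copied 'Q' from pos 8. Output: "DSQDSQDSQQ"
Token 6: backref(off=4, len=2). Copied 'DS' from pos 6. Output: "DSQDSQDSQQDS"

Answer: DSQDSQDSQQDS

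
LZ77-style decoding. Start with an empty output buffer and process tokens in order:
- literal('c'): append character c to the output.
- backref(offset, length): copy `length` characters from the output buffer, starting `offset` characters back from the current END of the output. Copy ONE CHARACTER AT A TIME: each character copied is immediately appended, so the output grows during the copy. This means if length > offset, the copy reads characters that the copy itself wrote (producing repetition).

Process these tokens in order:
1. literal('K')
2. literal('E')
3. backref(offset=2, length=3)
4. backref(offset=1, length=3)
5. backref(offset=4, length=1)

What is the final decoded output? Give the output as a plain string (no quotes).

Answer: KEKEKKKKK

Derivation:
Token 1: literal('K'). Output: "K"
Token 2: literal('E'). Output: "KE"
Token 3: backref(off=2, len=3) (overlapping!). Copied 'KEK' from pos 0. Output: "KEKEK"
Token 4: backref(off=1, len=3) (overlapping!). Copied 'KKK' from pos 4. Output: "KEKEKKKK"
Token 5: backref(off=4, len=1). Copied 'K' from pos 4. Output: "KEKEKKKKK"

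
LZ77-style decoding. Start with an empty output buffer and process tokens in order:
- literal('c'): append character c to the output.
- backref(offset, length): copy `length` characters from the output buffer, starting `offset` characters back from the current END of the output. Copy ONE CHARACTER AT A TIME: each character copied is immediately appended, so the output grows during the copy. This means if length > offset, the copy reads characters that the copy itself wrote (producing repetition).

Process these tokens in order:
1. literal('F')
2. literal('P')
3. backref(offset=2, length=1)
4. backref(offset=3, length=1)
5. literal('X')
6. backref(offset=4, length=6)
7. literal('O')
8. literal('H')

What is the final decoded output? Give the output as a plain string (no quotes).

Token 1: literal('F'). Output: "F"
Token 2: literal('P'). Output: "FP"
Token 3: backref(off=2, len=1). Copied 'F' from pos 0. Output: "FPF"
Token 4: backref(off=3, len=1). Copied 'F' from pos 0. Output: "FPFF"
Token 5: literal('X'). Output: "FPFFX"
Token 6: backref(off=4, len=6) (overlapping!). Copied 'PFFXPF' from pos 1. Output: "FPFFXPFFXPF"
Token 7: literal('O'). Output: "FPFFXPFFXPFO"
Token 8: literal('H'). Output: "FPFFXPFFXPFOH"

Answer: FPFFXPFFXPFOH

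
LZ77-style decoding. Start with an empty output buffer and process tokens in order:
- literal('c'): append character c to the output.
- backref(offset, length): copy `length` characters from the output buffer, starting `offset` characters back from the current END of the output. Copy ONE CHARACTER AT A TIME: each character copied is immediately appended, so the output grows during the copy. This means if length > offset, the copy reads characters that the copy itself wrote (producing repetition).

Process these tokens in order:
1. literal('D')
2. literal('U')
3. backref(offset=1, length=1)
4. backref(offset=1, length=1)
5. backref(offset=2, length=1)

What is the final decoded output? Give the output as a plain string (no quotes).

Token 1: literal('D'). Output: "D"
Token 2: literal('U'). Output: "DU"
Token 3: backref(off=1, len=1). Copied 'U' from pos 1. Output: "DUU"
Token 4: backref(off=1, len=1). Copied 'U' from pos 2. Output: "DUUU"
Token 5: backref(off=2, len=1). Copied 'U' from pos 2. Output: "DUUUU"

Answer: DUUUU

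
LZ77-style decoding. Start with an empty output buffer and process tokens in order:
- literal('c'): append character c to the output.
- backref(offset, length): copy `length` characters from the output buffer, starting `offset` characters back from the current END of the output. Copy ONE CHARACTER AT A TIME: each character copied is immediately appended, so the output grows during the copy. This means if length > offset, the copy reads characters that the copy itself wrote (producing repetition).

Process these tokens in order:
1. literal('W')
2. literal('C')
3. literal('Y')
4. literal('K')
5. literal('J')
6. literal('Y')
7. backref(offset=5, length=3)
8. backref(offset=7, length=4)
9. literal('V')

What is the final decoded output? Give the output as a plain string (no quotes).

Token 1: literal('W'). Output: "W"
Token 2: literal('C'). Output: "WC"
Token 3: literal('Y'). Output: "WCY"
Token 4: literal('K'). Output: "WCYK"
Token 5: literal('J'). Output: "WCYKJ"
Token 6: literal('Y'). Output: "WCYKJY"
Token 7: backref(off=5, len=3). Copied 'CYK' from pos 1. Output: "WCYKJYCYK"
Token 8: backref(off=7, len=4). Copied 'YKJY' from pos 2. Output: "WCYKJYCYKYKJY"
Token 9: literal('V'). Output: "WCYKJYCYKYKJYV"

Answer: WCYKJYCYKYKJYV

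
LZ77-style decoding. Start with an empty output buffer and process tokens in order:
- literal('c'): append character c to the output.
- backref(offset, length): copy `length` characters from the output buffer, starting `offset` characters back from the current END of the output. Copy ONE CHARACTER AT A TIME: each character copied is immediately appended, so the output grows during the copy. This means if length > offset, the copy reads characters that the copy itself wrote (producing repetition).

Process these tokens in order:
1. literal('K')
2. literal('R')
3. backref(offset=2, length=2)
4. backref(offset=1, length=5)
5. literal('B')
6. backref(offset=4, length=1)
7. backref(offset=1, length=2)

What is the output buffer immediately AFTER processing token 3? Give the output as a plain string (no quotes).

Token 1: literal('K'). Output: "K"
Token 2: literal('R'). Output: "KR"
Token 3: backref(off=2, len=2). Copied 'KR' from pos 0. Output: "KRKR"

Answer: KRKR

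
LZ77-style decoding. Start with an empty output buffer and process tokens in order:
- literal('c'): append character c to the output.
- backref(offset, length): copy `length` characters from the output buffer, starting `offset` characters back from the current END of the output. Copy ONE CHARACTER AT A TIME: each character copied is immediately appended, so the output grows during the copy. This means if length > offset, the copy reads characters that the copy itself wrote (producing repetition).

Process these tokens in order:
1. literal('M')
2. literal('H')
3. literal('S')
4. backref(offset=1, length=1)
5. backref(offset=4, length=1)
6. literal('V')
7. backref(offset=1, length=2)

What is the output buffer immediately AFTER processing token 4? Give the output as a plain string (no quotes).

Answer: MHSS

Derivation:
Token 1: literal('M'). Output: "M"
Token 2: literal('H'). Output: "MH"
Token 3: literal('S'). Output: "MHS"
Token 4: backref(off=1, len=1). Copied 'S' from pos 2. Output: "MHSS"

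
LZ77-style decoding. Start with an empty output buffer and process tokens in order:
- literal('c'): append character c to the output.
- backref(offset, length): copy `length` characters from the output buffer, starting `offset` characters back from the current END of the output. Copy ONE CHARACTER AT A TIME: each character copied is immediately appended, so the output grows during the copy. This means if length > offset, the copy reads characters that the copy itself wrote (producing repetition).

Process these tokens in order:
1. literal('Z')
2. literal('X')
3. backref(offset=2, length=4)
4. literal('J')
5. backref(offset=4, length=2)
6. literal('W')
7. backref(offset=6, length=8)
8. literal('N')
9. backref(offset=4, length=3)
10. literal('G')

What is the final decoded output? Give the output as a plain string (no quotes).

Answer: ZXZXZXJXZWZXJXZWZXNWZXG

Derivation:
Token 1: literal('Z'). Output: "Z"
Token 2: literal('X'). Output: "ZX"
Token 3: backref(off=2, len=4) (overlapping!). Copied 'ZXZX' from pos 0. Output: "ZXZXZX"
Token 4: literal('J'). Output: "ZXZXZXJ"
Token 5: backref(off=4, len=2). Copied 'XZ' from pos 3. Output: "ZXZXZXJXZ"
Token 6: literal('W'). Output: "ZXZXZXJXZW"
Token 7: backref(off=6, len=8) (overlapping!). Copied 'ZXJXZWZX' from pos 4. Output: "ZXZXZXJXZWZXJXZWZX"
Token 8: literal('N'). Output: "ZXZXZXJXZWZXJXZWZXN"
Token 9: backref(off=4, len=3). Copied 'WZX' from pos 15. Output: "ZXZXZXJXZWZXJXZWZXNWZX"
Token 10: literal('G'). Output: "ZXZXZXJXZWZXJXZWZXNWZXG"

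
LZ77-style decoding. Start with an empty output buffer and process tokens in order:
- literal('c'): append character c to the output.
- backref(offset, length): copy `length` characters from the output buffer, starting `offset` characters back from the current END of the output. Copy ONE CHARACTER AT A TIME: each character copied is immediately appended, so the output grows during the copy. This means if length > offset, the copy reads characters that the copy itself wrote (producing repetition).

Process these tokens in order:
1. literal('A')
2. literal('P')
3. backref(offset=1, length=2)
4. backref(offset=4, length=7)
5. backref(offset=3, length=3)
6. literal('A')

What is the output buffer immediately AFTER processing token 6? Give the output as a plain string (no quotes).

Answer: APPPAPPPAPPAPPA

Derivation:
Token 1: literal('A'). Output: "A"
Token 2: literal('P'). Output: "AP"
Token 3: backref(off=1, len=2) (overlapping!). Copied 'PP' from pos 1. Output: "APPP"
Token 4: backref(off=4, len=7) (overlapping!). Copied 'APPPAPP' from pos 0. Output: "APPPAPPPAPP"
Token 5: backref(off=3, len=3). Copied 'APP' from pos 8. Output: "APPPAPPPAPPAPP"
Token 6: literal('A'). Output: "APPPAPPPAPPAPPA"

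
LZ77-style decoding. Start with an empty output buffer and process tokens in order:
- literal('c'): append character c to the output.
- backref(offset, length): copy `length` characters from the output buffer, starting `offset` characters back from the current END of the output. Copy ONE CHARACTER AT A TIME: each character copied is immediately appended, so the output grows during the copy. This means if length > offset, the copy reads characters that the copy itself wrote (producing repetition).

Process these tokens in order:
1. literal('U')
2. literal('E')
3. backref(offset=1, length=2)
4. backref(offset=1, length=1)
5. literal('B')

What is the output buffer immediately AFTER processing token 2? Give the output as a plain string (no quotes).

Answer: UE

Derivation:
Token 1: literal('U'). Output: "U"
Token 2: literal('E'). Output: "UE"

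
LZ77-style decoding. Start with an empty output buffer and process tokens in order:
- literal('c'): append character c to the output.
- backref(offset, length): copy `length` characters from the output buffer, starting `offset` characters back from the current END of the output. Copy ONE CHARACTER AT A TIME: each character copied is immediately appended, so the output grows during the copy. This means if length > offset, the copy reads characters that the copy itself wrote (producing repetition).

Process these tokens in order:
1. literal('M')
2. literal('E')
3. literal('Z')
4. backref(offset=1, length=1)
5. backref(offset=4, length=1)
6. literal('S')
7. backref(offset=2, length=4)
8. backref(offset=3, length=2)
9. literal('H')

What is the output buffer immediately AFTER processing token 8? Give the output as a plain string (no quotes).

Answer: MEZZMSMSMSSM

Derivation:
Token 1: literal('M'). Output: "M"
Token 2: literal('E'). Output: "ME"
Token 3: literal('Z'). Output: "MEZ"
Token 4: backref(off=1, len=1). Copied 'Z' from pos 2. Output: "MEZZ"
Token 5: backref(off=4, len=1). Copied 'M' from pos 0. Output: "MEZZM"
Token 6: literal('S'). Output: "MEZZMS"
Token 7: backref(off=2, len=4) (overlapping!). Copied 'MSMS' from pos 4. Output: "MEZZMSMSMS"
Token 8: backref(off=3, len=2). Copied 'SM' from pos 7. Output: "MEZZMSMSMSSM"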